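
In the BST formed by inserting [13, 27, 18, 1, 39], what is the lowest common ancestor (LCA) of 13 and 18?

Tree insertion order: [13, 27, 18, 1, 39]
Tree (level-order array): [13, 1, 27, None, None, 18, 39]
In a BST, the LCA of p=13, q=18 is the first node v on the
root-to-leaf path with p <= v <= q (go left if both < v, right if both > v).
Walk from root:
  at 13: 13 <= 13 <= 18, this is the LCA
LCA = 13


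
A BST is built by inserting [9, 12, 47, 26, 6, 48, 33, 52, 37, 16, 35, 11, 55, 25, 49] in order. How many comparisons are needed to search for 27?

Search path for 27: 9 -> 12 -> 47 -> 26 -> 33
Found: False
Comparisons: 5


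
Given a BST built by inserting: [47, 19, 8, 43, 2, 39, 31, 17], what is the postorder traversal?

Tree insertion order: [47, 19, 8, 43, 2, 39, 31, 17]
Tree (level-order array): [47, 19, None, 8, 43, 2, 17, 39, None, None, None, None, None, 31]
Postorder traversal: [2, 17, 8, 31, 39, 43, 19, 47]


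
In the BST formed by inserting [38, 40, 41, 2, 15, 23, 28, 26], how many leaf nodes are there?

Tree built from: [38, 40, 41, 2, 15, 23, 28, 26]
Tree (level-order array): [38, 2, 40, None, 15, None, 41, None, 23, None, None, None, 28, 26]
Rule: A leaf has 0 children.
Per-node child counts:
  node 38: 2 child(ren)
  node 2: 1 child(ren)
  node 15: 1 child(ren)
  node 23: 1 child(ren)
  node 28: 1 child(ren)
  node 26: 0 child(ren)
  node 40: 1 child(ren)
  node 41: 0 child(ren)
Matching nodes: [26, 41]
Count of leaf nodes: 2


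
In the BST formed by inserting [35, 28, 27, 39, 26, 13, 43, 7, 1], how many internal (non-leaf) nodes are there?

Tree built from: [35, 28, 27, 39, 26, 13, 43, 7, 1]
Tree (level-order array): [35, 28, 39, 27, None, None, 43, 26, None, None, None, 13, None, 7, None, 1]
Rule: An internal node has at least one child.
Per-node child counts:
  node 35: 2 child(ren)
  node 28: 1 child(ren)
  node 27: 1 child(ren)
  node 26: 1 child(ren)
  node 13: 1 child(ren)
  node 7: 1 child(ren)
  node 1: 0 child(ren)
  node 39: 1 child(ren)
  node 43: 0 child(ren)
Matching nodes: [35, 28, 27, 26, 13, 7, 39]
Count of internal (non-leaf) nodes: 7


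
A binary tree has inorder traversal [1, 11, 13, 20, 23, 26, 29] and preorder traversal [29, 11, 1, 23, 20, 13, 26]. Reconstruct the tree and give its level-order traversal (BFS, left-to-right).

Inorder:  [1, 11, 13, 20, 23, 26, 29]
Preorder: [29, 11, 1, 23, 20, 13, 26]
Algorithm: preorder visits root first, so consume preorder in order;
for each root, split the current inorder slice at that value into
left-subtree inorder and right-subtree inorder, then recurse.
Recursive splits:
  root=29; inorder splits into left=[1, 11, 13, 20, 23, 26], right=[]
  root=11; inorder splits into left=[1], right=[13, 20, 23, 26]
  root=1; inorder splits into left=[], right=[]
  root=23; inorder splits into left=[13, 20], right=[26]
  root=20; inorder splits into left=[13], right=[]
  root=13; inorder splits into left=[], right=[]
  root=26; inorder splits into left=[], right=[]
Reconstructed level-order: [29, 11, 1, 23, 20, 26, 13]


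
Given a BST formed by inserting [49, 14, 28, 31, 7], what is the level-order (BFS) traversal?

Tree insertion order: [49, 14, 28, 31, 7]
Tree (level-order array): [49, 14, None, 7, 28, None, None, None, 31]
BFS from the root, enqueuing left then right child of each popped node:
  queue [49] -> pop 49, enqueue [14], visited so far: [49]
  queue [14] -> pop 14, enqueue [7, 28], visited so far: [49, 14]
  queue [7, 28] -> pop 7, enqueue [none], visited so far: [49, 14, 7]
  queue [28] -> pop 28, enqueue [31], visited so far: [49, 14, 7, 28]
  queue [31] -> pop 31, enqueue [none], visited so far: [49, 14, 7, 28, 31]
Result: [49, 14, 7, 28, 31]


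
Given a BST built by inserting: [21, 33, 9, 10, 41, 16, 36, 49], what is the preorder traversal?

Tree insertion order: [21, 33, 9, 10, 41, 16, 36, 49]
Tree (level-order array): [21, 9, 33, None, 10, None, 41, None, 16, 36, 49]
Preorder traversal: [21, 9, 10, 16, 33, 41, 36, 49]


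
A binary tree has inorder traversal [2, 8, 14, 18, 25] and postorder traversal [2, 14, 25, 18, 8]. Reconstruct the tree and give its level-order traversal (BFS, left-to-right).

Inorder:   [2, 8, 14, 18, 25]
Postorder: [2, 14, 25, 18, 8]
Algorithm: postorder visits root last, so walk postorder right-to-left;
each value is the root of the current inorder slice — split it at that
value, recurse on the right subtree first, then the left.
Recursive splits:
  root=8; inorder splits into left=[2], right=[14, 18, 25]
  root=18; inorder splits into left=[14], right=[25]
  root=25; inorder splits into left=[], right=[]
  root=14; inorder splits into left=[], right=[]
  root=2; inorder splits into left=[], right=[]
Reconstructed level-order: [8, 2, 18, 14, 25]


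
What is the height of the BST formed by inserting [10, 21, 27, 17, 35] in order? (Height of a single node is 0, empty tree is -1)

Insertion order: [10, 21, 27, 17, 35]
Tree (level-order array): [10, None, 21, 17, 27, None, None, None, 35]
Compute height bottom-up (empty subtree = -1):
  height(17) = 1 + max(-1, -1) = 0
  height(35) = 1 + max(-1, -1) = 0
  height(27) = 1 + max(-1, 0) = 1
  height(21) = 1 + max(0, 1) = 2
  height(10) = 1 + max(-1, 2) = 3
Height = 3


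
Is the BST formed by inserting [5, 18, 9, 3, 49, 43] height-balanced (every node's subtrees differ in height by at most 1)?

Tree (level-order array): [5, 3, 18, None, None, 9, 49, None, None, 43]
Definition: a tree is height-balanced if, at every node, |h(left) - h(right)| <= 1 (empty subtree has height -1).
Bottom-up per-node check:
  node 3: h_left=-1, h_right=-1, diff=0 [OK], height=0
  node 9: h_left=-1, h_right=-1, diff=0 [OK], height=0
  node 43: h_left=-1, h_right=-1, diff=0 [OK], height=0
  node 49: h_left=0, h_right=-1, diff=1 [OK], height=1
  node 18: h_left=0, h_right=1, diff=1 [OK], height=2
  node 5: h_left=0, h_right=2, diff=2 [FAIL (|0-2|=2 > 1)], height=3
Node 5 violates the condition: |0 - 2| = 2 > 1.
Result: Not balanced


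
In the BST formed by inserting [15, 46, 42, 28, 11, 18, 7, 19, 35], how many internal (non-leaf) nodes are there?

Tree built from: [15, 46, 42, 28, 11, 18, 7, 19, 35]
Tree (level-order array): [15, 11, 46, 7, None, 42, None, None, None, 28, None, 18, 35, None, 19]
Rule: An internal node has at least one child.
Per-node child counts:
  node 15: 2 child(ren)
  node 11: 1 child(ren)
  node 7: 0 child(ren)
  node 46: 1 child(ren)
  node 42: 1 child(ren)
  node 28: 2 child(ren)
  node 18: 1 child(ren)
  node 19: 0 child(ren)
  node 35: 0 child(ren)
Matching nodes: [15, 11, 46, 42, 28, 18]
Count of internal (non-leaf) nodes: 6


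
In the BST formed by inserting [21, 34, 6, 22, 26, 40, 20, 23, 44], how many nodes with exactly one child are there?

Tree built from: [21, 34, 6, 22, 26, 40, 20, 23, 44]
Tree (level-order array): [21, 6, 34, None, 20, 22, 40, None, None, None, 26, None, 44, 23]
Rule: These are nodes with exactly 1 non-null child.
Per-node child counts:
  node 21: 2 child(ren)
  node 6: 1 child(ren)
  node 20: 0 child(ren)
  node 34: 2 child(ren)
  node 22: 1 child(ren)
  node 26: 1 child(ren)
  node 23: 0 child(ren)
  node 40: 1 child(ren)
  node 44: 0 child(ren)
Matching nodes: [6, 22, 26, 40]
Count of nodes with exactly one child: 4


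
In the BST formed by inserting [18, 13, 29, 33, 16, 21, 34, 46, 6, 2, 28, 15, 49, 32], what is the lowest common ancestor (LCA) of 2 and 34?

Tree insertion order: [18, 13, 29, 33, 16, 21, 34, 46, 6, 2, 28, 15, 49, 32]
Tree (level-order array): [18, 13, 29, 6, 16, 21, 33, 2, None, 15, None, None, 28, 32, 34, None, None, None, None, None, None, None, None, None, 46, None, 49]
In a BST, the LCA of p=2, q=34 is the first node v on the
root-to-leaf path with p <= v <= q (go left if both < v, right if both > v).
Walk from root:
  at 18: 2 <= 18 <= 34, this is the LCA
LCA = 18


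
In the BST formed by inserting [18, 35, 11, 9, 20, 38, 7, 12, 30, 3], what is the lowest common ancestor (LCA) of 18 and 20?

Tree insertion order: [18, 35, 11, 9, 20, 38, 7, 12, 30, 3]
Tree (level-order array): [18, 11, 35, 9, 12, 20, 38, 7, None, None, None, None, 30, None, None, 3]
In a BST, the LCA of p=18, q=20 is the first node v on the
root-to-leaf path with p <= v <= q (go left if both < v, right if both > v).
Walk from root:
  at 18: 18 <= 18 <= 20, this is the LCA
LCA = 18


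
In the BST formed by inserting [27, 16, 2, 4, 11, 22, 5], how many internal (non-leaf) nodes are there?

Tree built from: [27, 16, 2, 4, 11, 22, 5]
Tree (level-order array): [27, 16, None, 2, 22, None, 4, None, None, None, 11, 5]
Rule: An internal node has at least one child.
Per-node child counts:
  node 27: 1 child(ren)
  node 16: 2 child(ren)
  node 2: 1 child(ren)
  node 4: 1 child(ren)
  node 11: 1 child(ren)
  node 5: 0 child(ren)
  node 22: 0 child(ren)
Matching nodes: [27, 16, 2, 4, 11]
Count of internal (non-leaf) nodes: 5


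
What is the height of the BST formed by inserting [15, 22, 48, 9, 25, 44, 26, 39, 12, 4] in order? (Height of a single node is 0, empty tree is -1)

Insertion order: [15, 22, 48, 9, 25, 44, 26, 39, 12, 4]
Tree (level-order array): [15, 9, 22, 4, 12, None, 48, None, None, None, None, 25, None, None, 44, 26, None, None, 39]
Compute height bottom-up (empty subtree = -1):
  height(4) = 1 + max(-1, -1) = 0
  height(12) = 1 + max(-1, -1) = 0
  height(9) = 1 + max(0, 0) = 1
  height(39) = 1 + max(-1, -1) = 0
  height(26) = 1 + max(-1, 0) = 1
  height(44) = 1 + max(1, -1) = 2
  height(25) = 1 + max(-1, 2) = 3
  height(48) = 1 + max(3, -1) = 4
  height(22) = 1 + max(-1, 4) = 5
  height(15) = 1 + max(1, 5) = 6
Height = 6


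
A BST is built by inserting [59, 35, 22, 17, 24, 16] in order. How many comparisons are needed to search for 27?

Search path for 27: 59 -> 35 -> 22 -> 24
Found: False
Comparisons: 4


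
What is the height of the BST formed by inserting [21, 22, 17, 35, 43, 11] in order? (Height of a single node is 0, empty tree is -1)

Insertion order: [21, 22, 17, 35, 43, 11]
Tree (level-order array): [21, 17, 22, 11, None, None, 35, None, None, None, 43]
Compute height bottom-up (empty subtree = -1):
  height(11) = 1 + max(-1, -1) = 0
  height(17) = 1 + max(0, -1) = 1
  height(43) = 1 + max(-1, -1) = 0
  height(35) = 1 + max(-1, 0) = 1
  height(22) = 1 + max(-1, 1) = 2
  height(21) = 1 + max(1, 2) = 3
Height = 3


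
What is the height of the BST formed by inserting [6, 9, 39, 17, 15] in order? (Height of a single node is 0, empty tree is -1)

Insertion order: [6, 9, 39, 17, 15]
Tree (level-order array): [6, None, 9, None, 39, 17, None, 15]
Compute height bottom-up (empty subtree = -1):
  height(15) = 1 + max(-1, -1) = 0
  height(17) = 1 + max(0, -1) = 1
  height(39) = 1 + max(1, -1) = 2
  height(9) = 1 + max(-1, 2) = 3
  height(6) = 1 + max(-1, 3) = 4
Height = 4


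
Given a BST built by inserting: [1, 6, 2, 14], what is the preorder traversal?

Tree insertion order: [1, 6, 2, 14]
Tree (level-order array): [1, None, 6, 2, 14]
Preorder traversal: [1, 6, 2, 14]


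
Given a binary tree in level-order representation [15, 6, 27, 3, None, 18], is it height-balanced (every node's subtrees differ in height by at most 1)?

Tree (level-order array): [15, 6, 27, 3, None, 18]
Definition: a tree is height-balanced if, at every node, |h(left) - h(right)| <= 1 (empty subtree has height -1).
Bottom-up per-node check:
  node 3: h_left=-1, h_right=-1, diff=0 [OK], height=0
  node 6: h_left=0, h_right=-1, diff=1 [OK], height=1
  node 18: h_left=-1, h_right=-1, diff=0 [OK], height=0
  node 27: h_left=0, h_right=-1, diff=1 [OK], height=1
  node 15: h_left=1, h_right=1, diff=0 [OK], height=2
All nodes satisfy the balance condition.
Result: Balanced


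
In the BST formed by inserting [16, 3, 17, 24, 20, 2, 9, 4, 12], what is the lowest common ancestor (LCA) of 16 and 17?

Tree insertion order: [16, 3, 17, 24, 20, 2, 9, 4, 12]
Tree (level-order array): [16, 3, 17, 2, 9, None, 24, None, None, 4, 12, 20]
In a BST, the LCA of p=16, q=17 is the first node v on the
root-to-leaf path with p <= v <= q (go left if both < v, right if both > v).
Walk from root:
  at 16: 16 <= 16 <= 17, this is the LCA
LCA = 16


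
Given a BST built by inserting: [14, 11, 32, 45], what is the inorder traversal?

Tree insertion order: [14, 11, 32, 45]
Tree (level-order array): [14, 11, 32, None, None, None, 45]
Inorder traversal: [11, 14, 32, 45]


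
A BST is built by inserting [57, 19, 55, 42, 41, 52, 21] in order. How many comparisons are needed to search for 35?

Search path for 35: 57 -> 19 -> 55 -> 42 -> 41 -> 21
Found: False
Comparisons: 6


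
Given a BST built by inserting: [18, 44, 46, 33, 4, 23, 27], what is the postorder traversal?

Tree insertion order: [18, 44, 46, 33, 4, 23, 27]
Tree (level-order array): [18, 4, 44, None, None, 33, 46, 23, None, None, None, None, 27]
Postorder traversal: [4, 27, 23, 33, 46, 44, 18]


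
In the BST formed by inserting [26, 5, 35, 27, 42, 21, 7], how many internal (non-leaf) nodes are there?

Tree built from: [26, 5, 35, 27, 42, 21, 7]
Tree (level-order array): [26, 5, 35, None, 21, 27, 42, 7]
Rule: An internal node has at least one child.
Per-node child counts:
  node 26: 2 child(ren)
  node 5: 1 child(ren)
  node 21: 1 child(ren)
  node 7: 0 child(ren)
  node 35: 2 child(ren)
  node 27: 0 child(ren)
  node 42: 0 child(ren)
Matching nodes: [26, 5, 21, 35]
Count of internal (non-leaf) nodes: 4


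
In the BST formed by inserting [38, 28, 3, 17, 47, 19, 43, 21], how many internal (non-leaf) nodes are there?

Tree built from: [38, 28, 3, 17, 47, 19, 43, 21]
Tree (level-order array): [38, 28, 47, 3, None, 43, None, None, 17, None, None, None, 19, None, 21]
Rule: An internal node has at least one child.
Per-node child counts:
  node 38: 2 child(ren)
  node 28: 1 child(ren)
  node 3: 1 child(ren)
  node 17: 1 child(ren)
  node 19: 1 child(ren)
  node 21: 0 child(ren)
  node 47: 1 child(ren)
  node 43: 0 child(ren)
Matching nodes: [38, 28, 3, 17, 19, 47]
Count of internal (non-leaf) nodes: 6


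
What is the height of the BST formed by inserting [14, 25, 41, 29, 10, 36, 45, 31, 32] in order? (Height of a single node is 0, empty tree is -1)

Insertion order: [14, 25, 41, 29, 10, 36, 45, 31, 32]
Tree (level-order array): [14, 10, 25, None, None, None, 41, 29, 45, None, 36, None, None, 31, None, None, 32]
Compute height bottom-up (empty subtree = -1):
  height(10) = 1 + max(-1, -1) = 0
  height(32) = 1 + max(-1, -1) = 0
  height(31) = 1 + max(-1, 0) = 1
  height(36) = 1 + max(1, -1) = 2
  height(29) = 1 + max(-1, 2) = 3
  height(45) = 1 + max(-1, -1) = 0
  height(41) = 1 + max(3, 0) = 4
  height(25) = 1 + max(-1, 4) = 5
  height(14) = 1 + max(0, 5) = 6
Height = 6


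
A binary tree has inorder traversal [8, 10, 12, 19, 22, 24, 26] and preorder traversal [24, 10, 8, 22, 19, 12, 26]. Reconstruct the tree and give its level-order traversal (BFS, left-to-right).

Inorder:  [8, 10, 12, 19, 22, 24, 26]
Preorder: [24, 10, 8, 22, 19, 12, 26]
Algorithm: preorder visits root first, so consume preorder in order;
for each root, split the current inorder slice at that value into
left-subtree inorder and right-subtree inorder, then recurse.
Recursive splits:
  root=24; inorder splits into left=[8, 10, 12, 19, 22], right=[26]
  root=10; inorder splits into left=[8], right=[12, 19, 22]
  root=8; inorder splits into left=[], right=[]
  root=22; inorder splits into left=[12, 19], right=[]
  root=19; inorder splits into left=[12], right=[]
  root=12; inorder splits into left=[], right=[]
  root=26; inorder splits into left=[], right=[]
Reconstructed level-order: [24, 10, 26, 8, 22, 19, 12]


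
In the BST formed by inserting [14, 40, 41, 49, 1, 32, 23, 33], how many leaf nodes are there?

Tree built from: [14, 40, 41, 49, 1, 32, 23, 33]
Tree (level-order array): [14, 1, 40, None, None, 32, 41, 23, 33, None, 49]
Rule: A leaf has 0 children.
Per-node child counts:
  node 14: 2 child(ren)
  node 1: 0 child(ren)
  node 40: 2 child(ren)
  node 32: 2 child(ren)
  node 23: 0 child(ren)
  node 33: 0 child(ren)
  node 41: 1 child(ren)
  node 49: 0 child(ren)
Matching nodes: [1, 23, 33, 49]
Count of leaf nodes: 4


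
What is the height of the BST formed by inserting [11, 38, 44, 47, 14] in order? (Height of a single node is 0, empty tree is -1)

Insertion order: [11, 38, 44, 47, 14]
Tree (level-order array): [11, None, 38, 14, 44, None, None, None, 47]
Compute height bottom-up (empty subtree = -1):
  height(14) = 1 + max(-1, -1) = 0
  height(47) = 1 + max(-1, -1) = 0
  height(44) = 1 + max(-1, 0) = 1
  height(38) = 1 + max(0, 1) = 2
  height(11) = 1 + max(-1, 2) = 3
Height = 3


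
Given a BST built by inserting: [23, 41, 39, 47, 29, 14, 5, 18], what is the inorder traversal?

Tree insertion order: [23, 41, 39, 47, 29, 14, 5, 18]
Tree (level-order array): [23, 14, 41, 5, 18, 39, 47, None, None, None, None, 29]
Inorder traversal: [5, 14, 18, 23, 29, 39, 41, 47]


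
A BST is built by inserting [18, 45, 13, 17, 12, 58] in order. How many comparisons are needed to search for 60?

Search path for 60: 18 -> 45 -> 58
Found: False
Comparisons: 3


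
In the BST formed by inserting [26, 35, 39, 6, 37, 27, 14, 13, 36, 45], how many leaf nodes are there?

Tree built from: [26, 35, 39, 6, 37, 27, 14, 13, 36, 45]
Tree (level-order array): [26, 6, 35, None, 14, 27, 39, 13, None, None, None, 37, 45, None, None, 36]
Rule: A leaf has 0 children.
Per-node child counts:
  node 26: 2 child(ren)
  node 6: 1 child(ren)
  node 14: 1 child(ren)
  node 13: 0 child(ren)
  node 35: 2 child(ren)
  node 27: 0 child(ren)
  node 39: 2 child(ren)
  node 37: 1 child(ren)
  node 36: 0 child(ren)
  node 45: 0 child(ren)
Matching nodes: [13, 27, 36, 45]
Count of leaf nodes: 4


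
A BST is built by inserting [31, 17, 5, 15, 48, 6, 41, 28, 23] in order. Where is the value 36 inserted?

Starting tree (level order): [31, 17, 48, 5, 28, 41, None, None, 15, 23, None, None, None, 6]
Insertion path: 31 -> 48 -> 41
Result: insert 36 as left child of 41
Final tree (level order): [31, 17, 48, 5, 28, 41, None, None, 15, 23, None, 36, None, 6]


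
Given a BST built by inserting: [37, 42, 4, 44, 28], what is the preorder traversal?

Tree insertion order: [37, 42, 4, 44, 28]
Tree (level-order array): [37, 4, 42, None, 28, None, 44]
Preorder traversal: [37, 4, 28, 42, 44]


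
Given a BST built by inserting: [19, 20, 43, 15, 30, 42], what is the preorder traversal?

Tree insertion order: [19, 20, 43, 15, 30, 42]
Tree (level-order array): [19, 15, 20, None, None, None, 43, 30, None, None, 42]
Preorder traversal: [19, 15, 20, 43, 30, 42]


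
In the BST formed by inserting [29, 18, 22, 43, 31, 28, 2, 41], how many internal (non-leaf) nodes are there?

Tree built from: [29, 18, 22, 43, 31, 28, 2, 41]
Tree (level-order array): [29, 18, 43, 2, 22, 31, None, None, None, None, 28, None, 41]
Rule: An internal node has at least one child.
Per-node child counts:
  node 29: 2 child(ren)
  node 18: 2 child(ren)
  node 2: 0 child(ren)
  node 22: 1 child(ren)
  node 28: 0 child(ren)
  node 43: 1 child(ren)
  node 31: 1 child(ren)
  node 41: 0 child(ren)
Matching nodes: [29, 18, 22, 43, 31]
Count of internal (non-leaf) nodes: 5


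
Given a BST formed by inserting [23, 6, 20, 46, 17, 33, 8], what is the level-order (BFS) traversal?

Tree insertion order: [23, 6, 20, 46, 17, 33, 8]
Tree (level-order array): [23, 6, 46, None, 20, 33, None, 17, None, None, None, 8]
BFS from the root, enqueuing left then right child of each popped node:
  queue [23] -> pop 23, enqueue [6, 46], visited so far: [23]
  queue [6, 46] -> pop 6, enqueue [20], visited so far: [23, 6]
  queue [46, 20] -> pop 46, enqueue [33], visited so far: [23, 6, 46]
  queue [20, 33] -> pop 20, enqueue [17], visited so far: [23, 6, 46, 20]
  queue [33, 17] -> pop 33, enqueue [none], visited so far: [23, 6, 46, 20, 33]
  queue [17] -> pop 17, enqueue [8], visited so far: [23, 6, 46, 20, 33, 17]
  queue [8] -> pop 8, enqueue [none], visited so far: [23, 6, 46, 20, 33, 17, 8]
Result: [23, 6, 46, 20, 33, 17, 8]


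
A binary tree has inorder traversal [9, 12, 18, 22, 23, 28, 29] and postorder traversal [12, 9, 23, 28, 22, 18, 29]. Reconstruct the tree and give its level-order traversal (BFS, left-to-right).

Inorder:   [9, 12, 18, 22, 23, 28, 29]
Postorder: [12, 9, 23, 28, 22, 18, 29]
Algorithm: postorder visits root last, so walk postorder right-to-left;
each value is the root of the current inorder slice — split it at that
value, recurse on the right subtree first, then the left.
Recursive splits:
  root=29; inorder splits into left=[9, 12, 18, 22, 23, 28], right=[]
  root=18; inorder splits into left=[9, 12], right=[22, 23, 28]
  root=22; inorder splits into left=[], right=[23, 28]
  root=28; inorder splits into left=[23], right=[]
  root=23; inorder splits into left=[], right=[]
  root=9; inorder splits into left=[], right=[12]
  root=12; inorder splits into left=[], right=[]
Reconstructed level-order: [29, 18, 9, 22, 12, 28, 23]


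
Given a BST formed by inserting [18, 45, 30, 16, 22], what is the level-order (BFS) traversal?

Tree insertion order: [18, 45, 30, 16, 22]
Tree (level-order array): [18, 16, 45, None, None, 30, None, 22]
BFS from the root, enqueuing left then right child of each popped node:
  queue [18] -> pop 18, enqueue [16, 45], visited so far: [18]
  queue [16, 45] -> pop 16, enqueue [none], visited so far: [18, 16]
  queue [45] -> pop 45, enqueue [30], visited so far: [18, 16, 45]
  queue [30] -> pop 30, enqueue [22], visited so far: [18, 16, 45, 30]
  queue [22] -> pop 22, enqueue [none], visited so far: [18, 16, 45, 30, 22]
Result: [18, 16, 45, 30, 22]


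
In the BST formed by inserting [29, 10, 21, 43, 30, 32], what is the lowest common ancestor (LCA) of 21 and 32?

Tree insertion order: [29, 10, 21, 43, 30, 32]
Tree (level-order array): [29, 10, 43, None, 21, 30, None, None, None, None, 32]
In a BST, the LCA of p=21, q=32 is the first node v on the
root-to-leaf path with p <= v <= q (go left if both < v, right if both > v).
Walk from root:
  at 29: 21 <= 29 <= 32, this is the LCA
LCA = 29


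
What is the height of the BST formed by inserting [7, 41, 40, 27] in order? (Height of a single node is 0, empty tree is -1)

Insertion order: [7, 41, 40, 27]
Tree (level-order array): [7, None, 41, 40, None, 27]
Compute height bottom-up (empty subtree = -1):
  height(27) = 1 + max(-1, -1) = 0
  height(40) = 1 + max(0, -1) = 1
  height(41) = 1 + max(1, -1) = 2
  height(7) = 1 + max(-1, 2) = 3
Height = 3


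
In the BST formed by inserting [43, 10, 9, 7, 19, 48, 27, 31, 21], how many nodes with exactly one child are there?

Tree built from: [43, 10, 9, 7, 19, 48, 27, 31, 21]
Tree (level-order array): [43, 10, 48, 9, 19, None, None, 7, None, None, 27, None, None, 21, 31]
Rule: These are nodes with exactly 1 non-null child.
Per-node child counts:
  node 43: 2 child(ren)
  node 10: 2 child(ren)
  node 9: 1 child(ren)
  node 7: 0 child(ren)
  node 19: 1 child(ren)
  node 27: 2 child(ren)
  node 21: 0 child(ren)
  node 31: 0 child(ren)
  node 48: 0 child(ren)
Matching nodes: [9, 19]
Count of nodes with exactly one child: 2


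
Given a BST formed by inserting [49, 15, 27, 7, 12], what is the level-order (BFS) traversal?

Tree insertion order: [49, 15, 27, 7, 12]
Tree (level-order array): [49, 15, None, 7, 27, None, 12]
BFS from the root, enqueuing left then right child of each popped node:
  queue [49] -> pop 49, enqueue [15], visited so far: [49]
  queue [15] -> pop 15, enqueue [7, 27], visited so far: [49, 15]
  queue [7, 27] -> pop 7, enqueue [12], visited so far: [49, 15, 7]
  queue [27, 12] -> pop 27, enqueue [none], visited so far: [49, 15, 7, 27]
  queue [12] -> pop 12, enqueue [none], visited so far: [49, 15, 7, 27, 12]
Result: [49, 15, 7, 27, 12]


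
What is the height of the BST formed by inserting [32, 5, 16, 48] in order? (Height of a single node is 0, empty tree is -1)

Insertion order: [32, 5, 16, 48]
Tree (level-order array): [32, 5, 48, None, 16]
Compute height bottom-up (empty subtree = -1):
  height(16) = 1 + max(-1, -1) = 0
  height(5) = 1 + max(-1, 0) = 1
  height(48) = 1 + max(-1, -1) = 0
  height(32) = 1 + max(1, 0) = 2
Height = 2


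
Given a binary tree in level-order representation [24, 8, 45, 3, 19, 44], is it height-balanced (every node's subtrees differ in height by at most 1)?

Tree (level-order array): [24, 8, 45, 3, 19, 44]
Definition: a tree is height-balanced if, at every node, |h(left) - h(right)| <= 1 (empty subtree has height -1).
Bottom-up per-node check:
  node 3: h_left=-1, h_right=-1, diff=0 [OK], height=0
  node 19: h_left=-1, h_right=-1, diff=0 [OK], height=0
  node 8: h_left=0, h_right=0, diff=0 [OK], height=1
  node 44: h_left=-1, h_right=-1, diff=0 [OK], height=0
  node 45: h_left=0, h_right=-1, diff=1 [OK], height=1
  node 24: h_left=1, h_right=1, diff=0 [OK], height=2
All nodes satisfy the balance condition.
Result: Balanced


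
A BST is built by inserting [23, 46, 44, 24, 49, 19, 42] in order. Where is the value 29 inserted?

Starting tree (level order): [23, 19, 46, None, None, 44, 49, 24, None, None, None, None, 42]
Insertion path: 23 -> 46 -> 44 -> 24 -> 42
Result: insert 29 as left child of 42
Final tree (level order): [23, 19, 46, None, None, 44, 49, 24, None, None, None, None, 42, 29]


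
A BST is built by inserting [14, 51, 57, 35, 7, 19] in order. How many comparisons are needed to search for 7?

Search path for 7: 14 -> 7
Found: True
Comparisons: 2


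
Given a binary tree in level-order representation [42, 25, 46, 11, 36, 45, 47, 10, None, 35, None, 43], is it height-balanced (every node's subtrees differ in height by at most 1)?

Tree (level-order array): [42, 25, 46, 11, 36, 45, 47, 10, None, 35, None, 43]
Definition: a tree is height-balanced if, at every node, |h(left) - h(right)| <= 1 (empty subtree has height -1).
Bottom-up per-node check:
  node 10: h_left=-1, h_right=-1, diff=0 [OK], height=0
  node 11: h_left=0, h_right=-1, diff=1 [OK], height=1
  node 35: h_left=-1, h_right=-1, diff=0 [OK], height=0
  node 36: h_left=0, h_right=-1, diff=1 [OK], height=1
  node 25: h_left=1, h_right=1, diff=0 [OK], height=2
  node 43: h_left=-1, h_right=-1, diff=0 [OK], height=0
  node 45: h_left=0, h_right=-1, diff=1 [OK], height=1
  node 47: h_left=-1, h_right=-1, diff=0 [OK], height=0
  node 46: h_left=1, h_right=0, diff=1 [OK], height=2
  node 42: h_left=2, h_right=2, diff=0 [OK], height=3
All nodes satisfy the balance condition.
Result: Balanced


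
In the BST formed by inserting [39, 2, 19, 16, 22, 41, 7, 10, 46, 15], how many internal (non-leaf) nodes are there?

Tree built from: [39, 2, 19, 16, 22, 41, 7, 10, 46, 15]
Tree (level-order array): [39, 2, 41, None, 19, None, 46, 16, 22, None, None, 7, None, None, None, None, 10, None, 15]
Rule: An internal node has at least one child.
Per-node child counts:
  node 39: 2 child(ren)
  node 2: 1 child(ren)
  node 19: 2 child(ren)
  node 16: 1 child(ren)
  node 7: 1 child(ren)
  node 10: 1 child(ren)
  node 15: 0 child(ren)
  node 22: 0 child(ren)
  node 41: 1 child(ren)
  node 46: 0 child(ren)
Matching nodes: [39, 2, 19, 16, 7, 10, 41]
Count of internal (non-leaf) nodes: 7


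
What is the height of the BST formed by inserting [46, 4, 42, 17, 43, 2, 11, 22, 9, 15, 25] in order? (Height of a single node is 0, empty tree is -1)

Insertion order: [46, 4, 42, 17, 43, 2, 11, 22, 9, 15, 25]
Tree (level-order array): [46, 4, None, 2, 42, None, None, 17, 43, 11, 22, None, None, 9, 15, None, 25]
Compute height bottom-up (empty subtree = -1):
  height(2) = 1 + max(-1, -1) = 0
  height(9) = 1 + max(-1, -1) = 0
  height(15) = 1 + max(-1, -1) = 0
  height(11) = 1 + max(0, 0) = 1
  height(25) = 1 + max(-1, -1) = 0
  height(22) = 1 + max(-1, 0) = 1
  height(17) = 1 + max(1, 1) = 2
  height(43) = 1 + max(-1, -1) = 0
  height(42) = 1 + max(2, 0) = 3
  height(4) = 1 + max(0, 3) = 4
  height(46) = 1 + max(4, -1) = 5
Height = 5


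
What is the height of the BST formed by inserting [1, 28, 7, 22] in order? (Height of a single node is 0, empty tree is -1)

Insertion order: [1, 28, 7, 22]
Tree (level-order array): [1, None, 28, 7, None, None, 22]
Compute height bottom-up (empty subtree = -1):
  height(22) = 1 + max(-1, -1) = 0
  height(7) = 1 + max(-1, 0) = 1
  height(28) = 1 + max(1, -1) = 2
  height(1) = 1 + max(-1, 2) = 3
Height = 3


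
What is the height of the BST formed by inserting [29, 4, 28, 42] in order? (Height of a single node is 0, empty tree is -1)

Insertion order: [29, 4, 28, 42]
Tree (level-order array): [29, 4, 42, None, 28]
Compute height bottom-up (empty subtree = -1):
  height(28) = 1 + max(-1, -1) = 0
  height(4) = 1 + max(-1, 0) = 1
  height(42) = 1 + max(-1, -1) = 0
  height(29) = 1 + max(1, 0) = 2
Height = 2


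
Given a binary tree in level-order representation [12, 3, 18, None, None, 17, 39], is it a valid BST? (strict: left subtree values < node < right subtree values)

Level-order array: [12, 3, 18, None, None, 17, 39]
Validate using subtree bounds (lo, hi): at each node, require lo < value < hi,
then recurse left with hi=value and right with lo=value.
Preorder trace (stopping at first violation):
  at node 12 with bounds (-inf, +inf): OK
  at node 3 with bounds (-inf, 12): OK
  at node 18 with bounds (12, +inf): OK
  at node 17 with bounds (12, 18): OK
  at node 39 with bounds (18, +inf): OK
No violation found at any node.
Result: Valid BST


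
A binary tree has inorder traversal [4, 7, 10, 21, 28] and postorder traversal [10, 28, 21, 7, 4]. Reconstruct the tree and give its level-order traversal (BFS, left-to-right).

Inorder:   [4, 7, 10, 21, 28]
Postorder: [10, 28, 21, 7, 4]
Algorithm: postorder visits root last, so walk postorder right-to-left;
each value is the root of the current inorder slice — split it at that
value, recurse on the right subtree first, then the left.
Recursive splits:
  root=4; inorder splits into left=[], right=[7, 10, 21, 28]
  root=7; inorder splits into left=[], right=[10, 21, 28]
  root=21; inorder splits into left=[10], right=[28]
  root=28; inorder splits into left=[], right=[]
  root=10; inorder splits into left=[], right=[]
Reconstructed level-order: [4, 7, 21, 10, 28]


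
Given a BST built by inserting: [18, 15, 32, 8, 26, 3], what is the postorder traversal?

Tree insertion order: [18, 15, 32, 8, 26, 3]
Tree (level-order array): [18, 15, 32, 8, None, 26, None, 3]
Postorder traversal: [3, 8, 15, 26, 32, 18]


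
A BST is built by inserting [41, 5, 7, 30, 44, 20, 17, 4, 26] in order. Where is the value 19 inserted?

Starting tree (level order): [41, 5, 44, 4, 7, None, None, None, None, None, 30, 20, None, 17, 26]
Insertion path: 41 -> 5 -> 7 -> 30 -> 20 -> 17
Result: insert 19 as right child of 17
Final tree (level order): [41, 5, 44, 4, 7, None, None, None, None, None, 30, 20, None, 17, 26, None, 19]


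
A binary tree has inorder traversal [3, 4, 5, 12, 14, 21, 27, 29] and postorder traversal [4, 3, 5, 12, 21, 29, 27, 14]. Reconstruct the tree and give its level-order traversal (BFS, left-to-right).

Inorder:   [3, 4, 5, 12, 14, 21, 27, 29]
Postorder: [4, 3, 5, 12, 21, 29, 27, 14]
Algorithm: postorder visits root last, so walk postorder right-to-left;
each value is the root of the current inorder slice — split it at that
value, recurse on the right subtree first, then the left.
Recursive splits:
  root=14; inorder splits into left=[3, 4, 5, 12], right=[21, 27, 29]
  root=27; inorder splits into left=[21], right=[29]
  root=29; inorder splits into left=[], right=[]
  root=21; inorder splits into left=[], right=[]
  root=12; inorder splits into left=[3, 4, 5], right=[]
  root=5; inorder splits into left=[3, 4], right=[]
  root=3; inorder splits into left=[], right=[4]
  root=4; inorder splits into left=[], right=[]
Reconstructed level-order: [14, 12, 27, 5, 21, 29, 3, 4]


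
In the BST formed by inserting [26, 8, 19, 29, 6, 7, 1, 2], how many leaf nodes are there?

Tree built from: [26, 8, 19, 29, 6, 7, 1, 2]
Tree (level-order array): [26, 8, 29, 6, 19, None, None, 1, 7, None, None, None, 2]
Rule: A leaf has 0 children.
Per-node child counts:
  node 26: 2 child(ren)
  node 8: 2 child(ren)
  node 6: 2 child(ren)
  node 1: 1 child(ren)
  node 2: 0 child(ren)
  node 7: 0 child(ren)
  node 19: 0 child(ren)
  node 29: 0 child(ren)
Matching nodes: [2, 7, 19, 29]
Count of leaf nodes: 4


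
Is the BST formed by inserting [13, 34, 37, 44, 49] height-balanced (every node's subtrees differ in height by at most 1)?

Tree (level-order array): [13, None, 34, None, 37, None, 44, None, 49]
Definition: a tree is height-balanced if, at every node, |h(left) - h(right)| <= 1 (empty subtree has height -1).
Bottom-up per-node check:
  node 49: h_left=-1, h_right=-1, diff=0 [OK], height=0
  node 44: h_left=-1, h_right=0, diff=1 [OK], height=1
  node 37: h_left=-1, h_right=1, diff=2 [FAIL (|-1-1|=2 > 1)], height=2
  node 34: h_left=-1, h_right=2, diff=3 [FAIL (|-1-2|=3 > 1)], height=3
  node 13: h_left=-1, h_right=3, diff=4 [FAIL (|-1-3|=4 > 1)], height=4
Node 37 violates the condition: |-1 - 1| = 2 > 1.
Result: Not balanced


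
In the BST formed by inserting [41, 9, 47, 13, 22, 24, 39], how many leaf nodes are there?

Tree built from: [41, 9, 47, 13, 22, 24, 39]
Tree (level-order array): [41, 9, 47, None, 13, None, None, None, 22, None, 24, None, 39]
Rule: A leaf has 0 children.
Per-node child counts:
  node 41: 2 child(ren)
  node 9: 1 child(ren)
  node 13: 1 child(ren)
  node 22: 1 child(ren)
  node 24: 1 child(ren)
  node 39: 0 child(ren)
  node 47: 0 child(ren)
Matching nodes: [39, 47]
Count of leaf nodes: 2


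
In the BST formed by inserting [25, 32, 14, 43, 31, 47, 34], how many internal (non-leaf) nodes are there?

Tree built from: [25, 32, 14, 43, 31, 47, 34]
Tree (level-order array): [25, 14, 32, None, None, 31, 43, None, None, 34, 47]
Rule: An internal node has at least one child.
Per-node child counts:
  node 25: 2 child(ren)
  node 14: 0 child(ren)
  node 32: 2 child(ren)
  node 31: 0 child(ren)
  node 43: 2 child(ren)
  node 34: 0 child(ren)
  node 47: 0 child(ren)
Matching nodes: [25, 32, 43]
Count of internal (non-leaf) nodes: 3


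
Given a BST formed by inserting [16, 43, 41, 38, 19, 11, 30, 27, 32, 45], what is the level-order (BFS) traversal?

Tree insertion order: [16, 43, 41, 38, 19, 11, 30, 27, 32, 45]
Tree (level-order array): [16, 11, 43, None, None, 41, 45, 38, None, None, None, 19, None, None, 30, 27, 32]
BFS from the root, enqueuing left then right child of each popped node:
  queue [16] -> pop 16, enqueue [11, 43], visited so far: [16]
  queue [11, 43] -> pop 11, enqueue [none], visited so far: [16, 11]
  queue [43] -> pop 43, enqueue [41, 45], visited so far: [16, 11, 43]
  queue [41, 45] -> pop 41, enqueue [38], visited so far: [16, 11, 43, 41]
  queue [45, 38] -> pop 45, enqueue [none], visited so far: [16, 11, 43, 41, 45]
  queue [38] -> pop 38, enqueue [19], visited so far: [16, 11, 43, 41, 45, 38]
  queue [19] -> pop 19, enqueue [30], visited so far: [16, 11, 43, 41, 45, 38, 19]
  queue [30] -> pop 30, enqueue [27, 32], visited so far: [16, 11, 43, 41, 45, 38, 19, 30]
  queue [27, 32] -> pop 27, enqueue [none], visited so far: [16, 11, 43, 41, 45, 38, 19, 30, 27]
  queue [32] -> pop 32, enqueue [none], visited so far: [16, 11, 43, 41, 45, 38, 19, 30, 27, 32]
Result: [16, 11, 43, 41, 45, 38, 19, 30, 27, 32]


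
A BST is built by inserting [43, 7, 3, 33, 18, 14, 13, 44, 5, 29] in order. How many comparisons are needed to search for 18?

Search path for 18: 43 -> 7 -> 33 -> 18
Found: True
Comparisons: 4


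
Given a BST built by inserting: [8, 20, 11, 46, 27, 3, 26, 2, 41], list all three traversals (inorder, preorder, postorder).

Tree insertion order: [8, 20, 11, 46, 27, 3, 26, 2, 41]
Tree (level-order array): [8, 3, 20, 2, None, 11, 46, None, None, None, None, 27, None, 26, 41]
Inorder (L, root, R): [2, 3, 8, 11, 20, 26, 27, 41, 46]
Preorder (root, L, R): [8, 3, 2, 20, 11, 46, 27, 26, 41]
Postorder (L, R, root): [2, 3, 11, 26, 41, 27, 46, 20, 8]


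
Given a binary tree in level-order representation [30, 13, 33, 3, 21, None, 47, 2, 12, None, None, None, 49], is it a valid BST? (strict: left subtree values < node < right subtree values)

Level-order array: [30, 13, 33, 3, 21, None, 47, 2, 12, None, None, None, 49]
Validate using subtree bounds (lo, hi): at each node, require lo < value < hi,
then recurse left with hi=value and right with lo=value.
Preorder trace (stopping at first violation):
  at node 30 with bounds (-inf, +inf): OK
  at node 13 with bounds (-inf, 30): OK
  at node 3 with bounds (-inf, 13): OK
  at node 2 with bounds (-inf, 3): OK
  at node 12 with bounds (3, 13): OK
  at node 21 with bounds (13, 30): OK
  at node 33 with bounds (30, +inf): OK
  at node 47 with bounds (33, +inf): OK
  at node 49 with bounds (47, +inf): OK
No violation found at any node.
Result: Valid BST


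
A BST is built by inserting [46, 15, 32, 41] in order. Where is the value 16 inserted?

Starting tree (level order): [46, 15, None, None, 32, None, 41]
Insertion path: 46 -> 15 -> 32
Result: insert 16 as left child of 32
Final tree (level order): [46, 15, None, None, 32, 16, 41]


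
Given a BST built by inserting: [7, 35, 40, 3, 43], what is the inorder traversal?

Tree insertion order: [7, 35, 40, 3, 43]
Tree (level-order array): [7, 3, 35, None, None, None, 40, None, 43]
Inorder traversal: [3, 7, 35, 40, 43]


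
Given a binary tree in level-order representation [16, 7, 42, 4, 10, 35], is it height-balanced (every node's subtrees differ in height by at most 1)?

Tree (level-order array): [16, 7, 42, 4, 10, 35]
Definition: a tree is height-balanced if, at every node, |h(left) - h(right)| <= 1 (empty subtree has height -1).
Bottom-up per-node check:
  node 4: h_left=-1, h_right=-1, diff=0 [OK], height=0
  node 10: h_left=-1, h_right=-1, diff=0 [OK], height=0
  node 7: h_left=0, h_right=0, diff=0 [OK], height=1
  node 35: h_left=-1, h_right=-1, diff=0 [OK], height=0
  node 42: h_left=0, h_right=-1, diff=1 [OK], height=1
  node 16: h_left=1, h_right=1, diff=0 [OK], height=2
All nodes satisfy the balance condition.
Result: Balanced


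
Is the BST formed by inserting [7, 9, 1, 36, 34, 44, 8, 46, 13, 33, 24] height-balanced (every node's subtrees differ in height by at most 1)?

Tree (level-order array): [7, 1, 9, None, None, 8, 36, None, None, 34, 44, 13, None, None, 46, None, 33, None, None, 24]
Definition: a tree is height-balanced if, at every node, |h(left) - h(right)| <= 1 (empty subtree has height -1).
Bottom-up per-node check:
  node 1: h_left=-1, h_right=-1, diff=0 [OK], height=0
  node 8: h_left=-1, h_right=-1, diff=0 [OK], height=0
  node 24: h_left=-1, h_right=-1, diff=0 [OK], height=0
  node 33: h_left=0, h_right=-1, diff=1 [OK], height=1
  node 13: h_left=-1, h_right=1, diff=2 [FAIL (|-1-1|=2 > 1)], height=2
  node 34: h_left=2, h_right=-1, diff=3 [FAIL (|2--1|=3 > 1)], height=3
  node 46: h_left=-1, h_right=-1, diff=0 [OK], height=0
  node 44: h_left=-1, h_right=0, diff=1 [OK], height=1
  node 36: h_left=3, h_right=1, diff=2 [FAIL (|3-1|=2 > 1)], height=4
  node 9: h_left=0, h_right=4, diff=4 [FAIL (|0-4|=4 > 1)], height=5
  node 7: h_left=0, h_right=5, diff=5 [FAIL (|0-5|=5 > 1)], height=6
Node 13 violates the condition: |-1 - 1| = 2 > 1.
Result: Not balanced


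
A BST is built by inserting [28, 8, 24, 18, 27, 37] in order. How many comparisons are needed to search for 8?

Search path for 8: 28 -> 8
Found: True
Comparisons: 2


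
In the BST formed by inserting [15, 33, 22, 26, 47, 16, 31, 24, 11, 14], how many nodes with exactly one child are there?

Tree built from: [15, 33, 22, 26, 47, 16, 31, 24, 11, 14]
Tree (level-order array): [15, 11, 33, None, 14, 22, 47, None, None, 16, 26, None, None, None, None, 24, 31]
Rule: These are nodes with exactly 1 non-null child.
Per-node child counts:
  node 15: 2 child(ren)
  node 11: 1 child(ren)
  node 14: 0 child(ren)
  node 33: 2 child(ren)
  node 22: 2 child(ren)
  node 16: 0 child(ren)
  node 26: 2 child(ren)
  node 24: 0 child(ren)
  node 31: 0 child(ren)
  node 47: 0 child(ren)
Matching nodes: [11]
Count of nodes with exactly one child: 1
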